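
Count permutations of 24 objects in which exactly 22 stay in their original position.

Choose which 22 elements are fixed: C(24,22) = 276.
Derange the remaining 2 using D(j) = (j-1)(D(j-1) + D(j-2)), D(0)=1, D(1)=0: D(2)=1.
Total: 276 x 1.

Final answer: C(24,22) D(2) = 276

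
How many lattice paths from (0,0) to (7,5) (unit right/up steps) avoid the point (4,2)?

Total paths to (7,5): C(12,5) = 792.
Paths through (4,2): C(6,2) x C(6,3) = 300.
Avoiding (4,2): 792 - 300.

Final answer: 492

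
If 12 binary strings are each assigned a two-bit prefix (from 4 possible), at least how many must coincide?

There are 4 possible values for two-bit prefix. With 12 binary strings and 4 categories, by pigeonhole: ceiling(12/4).

Final answer: 3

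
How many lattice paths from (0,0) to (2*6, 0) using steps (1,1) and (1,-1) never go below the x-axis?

Total monotonic paths to (6,6): C(12,6) = 924.
Paths that cross above y=x (reflection bijection): C(12,7) = 792.
Valid Dyck paths: 924 - 792.
(This is the Catalan number C_{6}.)

Final answer: C_{6} = 132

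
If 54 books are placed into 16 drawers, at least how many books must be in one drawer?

By the pigeonhole principle: ceiling(54/16).

Final answer: 4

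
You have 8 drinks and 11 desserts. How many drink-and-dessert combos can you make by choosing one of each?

By the multiplication principle: 8 x 11.

Final answer: 88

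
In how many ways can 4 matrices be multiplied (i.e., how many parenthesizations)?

This is a standard Catalan-number count: the answer is C_n. Here n = 4 - 1 = 3.
C_n = (2n)!/(n!(n+1)!), so C_{3} = 6!/(3! x 4!) = C(6,3)/4 = 20/4.

Final answer: C_{3} = 5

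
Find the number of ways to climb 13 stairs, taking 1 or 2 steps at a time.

Let f(n) be the number of climbs. Removing the last move (1 or 2 steps) gives f(n) = f(n-1) + f(n-2); base cases f(1)=1, f(2)=2.
Building up term by term: f(1)=1, f(2)=2, f(3)=3, f(4)=5, f(5)=8, f(6)=13, f(7)=21, f(8)=34, f(9)=55, f(10)=89, f(11)=144, f(12)=233, f(13)=377.

Final answer: 377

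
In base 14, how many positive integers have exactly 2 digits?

Leading digit: 13 options (nonzero). Other 1 digit(s): 14 options each.
Total: 13 x 14^1.

Final answer: 182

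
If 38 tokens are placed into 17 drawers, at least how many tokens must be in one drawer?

By the pigeonhole principle: ceiling(38/17).

Final answer: 3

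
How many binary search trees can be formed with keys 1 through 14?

The structures are counted by the Catalan number C_n. Here n = 14.
C_n = C(2n,n)/(n+1), so C_{14} = C(28,14)/15 = 40116600/15.

Final answer: C_{14} = 2674440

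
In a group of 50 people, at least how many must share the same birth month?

There are 12 possible values for birth month. With 50 people and 12 categories, by pigeonhole: ceiling(50/12).

Final answer: 5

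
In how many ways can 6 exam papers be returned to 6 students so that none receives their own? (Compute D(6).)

Use the recurrence D(n) = (n-1)(D(n-1) + D(n-2)) with D(0)=1, D(1)=0.
D(2) = 1 x (0 + 1) = 1
D(3) = 2 x (1 + 0) = 2
D(4) = 3 x (2 + 1) = 9
D(5) = 4 x (9 + 2) = 44
D(6) = 5 x (D(5) + D(4)) = 5 x (44 + 9)

Final answer: D(6) = 265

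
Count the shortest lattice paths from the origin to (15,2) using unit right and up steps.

Each path has 15 right steps and 2 up steps in some order (17 steps total).
Choose which 2 of the 17 steps are up: C(17,2).

Final answer: C(17,2) = 136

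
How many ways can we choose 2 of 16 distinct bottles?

C(16,2) = 16!/(2! x (16-2)!).

Final answer: C(16,2) = 120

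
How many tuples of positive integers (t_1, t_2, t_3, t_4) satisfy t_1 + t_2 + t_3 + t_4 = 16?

Substitute t'_i = t_i - 1 (so t'_i >= 0). Then sum t'_i = 16 - 4 = 12.
Stars and bars: C(12+4-1, 4-1) = C(15,3).

Final answer: C(15,3) = 455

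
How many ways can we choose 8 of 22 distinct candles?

C(22,8) = 22!/(8! x (22-8)!).

Final answer: C(22,8) = 319770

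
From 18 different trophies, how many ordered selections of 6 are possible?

P(18,6) = 18!/(18-6)! = 18!/12!.

Final answer: P(18,6) = 13366080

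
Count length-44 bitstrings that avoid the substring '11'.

A valid string ends in 0 (append to any length-(n-1) valid string) or in 01 (append to any length-(n-2) valid string), so a(n) = a(n-1) + a(n-2) with a(1)=2, a(2)=3.
Iterating the recurrence: a(1)=2, a(2)=3, a(3)=5, a(4)=8, a(5)=13, a(6)=21, a(7)=34, a(8)=55, a(9)=89, a(10)=144, a(11)=233, a(12)=377, a(13)=610, a(14)=987, a(15)=1597, a(16)=2584, a(17)=4181, a(18)=6765, a(19)=10946, a(20)=17711, a(21)=28657, a(22)=46368, a(23)=75025, a(24)=121393, a(25)=196418, a(26)=317811, a(27)=514229, a(28)=832040, a(29)=1346269, a(30)=2178309, a(31)=3524578, a(32)=5702887, a(33)=9227465, a(34)=14930352, a(35)=24157817, a(36)=39088169, a(37)=63245986, a(38)=102334155, a(39)=165580141, a(40)=267914296, a(41)=433494437, a(42)=701408733, a(43)=1134903170, a(44)=1836311903.

Final answer: 1836311903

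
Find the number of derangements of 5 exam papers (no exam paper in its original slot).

Use the recurrence D(n) = (n-1)(D(n-1) + D(n-2)) with D(0)=1, D(1)=0.
D(2) = 1 x (0 + 1) = 1
D(3) = 2 x (1 + 0) = 2
D(4) = 3 x (2 + 1) = 9
D(5) = 4 x (D(4) + D(3)) = 4 x (9 + 2)

Final answer: D(5) = 44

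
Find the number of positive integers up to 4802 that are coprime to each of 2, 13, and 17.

|div by 2|=2401, |div by 13|=369, |div by 17|=282.
|div by 2&13|=184, |div by 2&17|=141, |div by 13&17|=21, |div by all|=10.
By inclusion-exclusion, divisible by at least one: 2401+369+282-184-141-21+10 = 2716.
Not divisible by any: 4802 - 2716.

Final answer: 2086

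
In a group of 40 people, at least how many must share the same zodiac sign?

There are 12 possible values for zodiac sign. With 40 people and 12 categories, by pigeonhole: ceiling(40/12).

Final answer: 4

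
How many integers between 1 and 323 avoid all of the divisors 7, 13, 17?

|div by 7|=46, |div by 13|=24, |div by 17|=19.
|div by 7&13|=3, |div by 7&17|=2, |div by 13&17|=1, |div by all|=0.
By inclusion-exclusion, divisible by at least one: 46+24+19-3-2-1+0 = 83.
Not divisible by any: 323 - 83.

Final answer: 240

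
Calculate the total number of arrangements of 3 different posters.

The number of ways to arrange 3 distinct objects is 3!.

Final answer: 3! = 6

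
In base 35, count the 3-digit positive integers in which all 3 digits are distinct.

The leading digit has 34 choices (anything but zero); the next has 34 (anything but the first), then 33, and so on, one fewer each time.
Total: 34 x 34 x 33.

Final answer: 38148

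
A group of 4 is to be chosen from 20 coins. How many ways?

C(20,4) = 20!/(4! x (20-4)!).

Final answer: C(20,4) = 4845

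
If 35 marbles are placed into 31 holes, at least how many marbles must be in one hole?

By the pigeonhole principle: ceiling(35/31).

Final answer: 2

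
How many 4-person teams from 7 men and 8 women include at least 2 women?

Sum over valid woman counts:
C(8,2)C(7,2) = 588
C(8,3)C(7,1) = 392
C(8,4)C(7,0) = 70
Total: 588 + 392 + 70.

Final answer: 1050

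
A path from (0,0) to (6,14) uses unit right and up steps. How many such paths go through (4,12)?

Paths (0,0)->(4,12): C(16,12) = 1820.
Paths (4,12)->(6,14): C(4,2) = 6.
By multiplication principle: 1820 x 6.

Final answer: 10920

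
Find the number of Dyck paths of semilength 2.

Total monotonic paths to (2,2): C(4,2) = 6.
Reflecting each bad path at its first crossing gives a bijection with paths to (1,3): C(4,3) = 4.
Valid Dyck paths: 6 - 4.
(Equivalently, C_{2} = C(4,2)/3 = 6/3.)

Final answer: C_{2} = 2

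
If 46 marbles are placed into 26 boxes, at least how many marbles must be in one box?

By the pigeonhole principle: ceiling(46/26).

Final answer: 2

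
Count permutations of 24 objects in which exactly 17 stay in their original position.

Choose which 17 elements are fixed: C(24,17) = 346104.
Derange the remaining 7 using D(j) = (j-1)(D(j-1) + D(j-2)), D(0)=1, D(1)=0: D(2)=1, D(3)=2, D(4)=9, D(5)=44, D(6)=265, D(7)=1854.
Total: 346104 x 1854.

Final answer: C(24,17) D(7) = 641676816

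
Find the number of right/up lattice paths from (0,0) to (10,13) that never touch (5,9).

Total paths to (10,13): C(23,13) = 1144066.
Paths through (5,9): C(14,9) x C(9,4) = 252252.
Avoiding (5,9): 1144066 - 252252.

Final answer: 891814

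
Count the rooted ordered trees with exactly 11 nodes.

This is counted by the nth Catalan number C_n. Here n = 11 - 1 = 10.
C_n = C(2n,n)/(n+1), so C_{10} = C(20,10)/11 = 184756/11.

Final answer: C_{10} = 16796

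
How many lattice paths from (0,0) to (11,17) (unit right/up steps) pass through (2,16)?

Paths (0,0)->(2,16): C(18,16) = 153.
Paths (2,16)->(11,17): C(10,1) = 10.
By multiplication principle: 153 x 10.

Final answer: 1530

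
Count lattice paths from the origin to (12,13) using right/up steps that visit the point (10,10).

Paths (0,0)->(10,10): C(20,10) = 184756.
Paths (10,10)->(12,13): C(5,3) = 10.
By multiplication principle: 184756 x 10.

Final answer: 1847560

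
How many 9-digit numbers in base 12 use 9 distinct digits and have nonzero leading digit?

First digit: 11 (nonzero). Second: 11 (not first). Third: 10, etc.
Total: 11 x 11 x 10 x 9 x 8 x 7 x 6 x 5 x 4.

Final answer: 73180800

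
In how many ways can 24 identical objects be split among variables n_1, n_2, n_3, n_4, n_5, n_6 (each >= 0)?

Stars and bars with 24 stars and 5 bars:
C(24+6-1, 6-1) = C(29,5).

Final answer: C(29,5) = 118755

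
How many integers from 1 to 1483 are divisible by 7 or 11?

Multiples of 7: 211. Multiples of 11: 134. Of both (lcm=77): 19.
By inclusion-exclusion: 211 + 134 - 19.

Final answer: 326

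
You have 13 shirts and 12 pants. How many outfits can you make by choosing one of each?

By the multiplication principle: 13 x 12.

Final answer: 156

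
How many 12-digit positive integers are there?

These are the integers in [10^11, 10^12), so the count is 10^12 - 10^11 = 9 x 10^11.

Final answer: 900000000000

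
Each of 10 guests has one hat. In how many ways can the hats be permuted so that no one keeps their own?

Derangements satisfy D(n) = (n-1)(D(n-1) + D(n-2)), starting from D(0)=1, D(1)=0.
D(2) = 1 x (0 + 1) = 1
D(3) = 2 x (1 + 0) = 2
D(4) = 3 x (2 + 1) = 9
D(5) = 4 x (9 + 2) = 44
D(6) = 5 x (44 + 9) = 265
D(7) = 6 x (265 + 44) = 1854
D(8) = 7 x (1854 + 265) = 14833
D(9) = 8 x (14833 + 1854) = 133496
D(10) = 9 x (D(9) + D(8)) = 9 x (133496 + 14833)

Final answer: D(10) = 1334961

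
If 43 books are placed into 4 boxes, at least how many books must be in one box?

By the pigeonhole principle: ceiling(43/4).

Final answer: 11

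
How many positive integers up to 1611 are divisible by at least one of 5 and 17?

Multiples of 5: 322. Multiples of 17: 94. Of both (lcm=85): 18.
By inclusion-exclusion: 322 + 94 - 18.

Final answer: 398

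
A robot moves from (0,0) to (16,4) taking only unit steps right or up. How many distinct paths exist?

Each path has 16 right steps and 4 up steps in some order (20 steps total).
Choose which 4 of the 20 steps are up: C(20,4).

Final answer: C(20,4) = 4845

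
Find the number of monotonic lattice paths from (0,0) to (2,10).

Each path has 2 right steps and 10 up steps in some order (12 steps total).
Choose which 10 of the 12 steps are up: C(12,10).

Final answer: C(12,10) = 66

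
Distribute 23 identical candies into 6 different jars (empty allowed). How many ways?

Stars and bars: C(n+k-1, k-1) = C(28,5).

Final answer: C(28,5) = 98280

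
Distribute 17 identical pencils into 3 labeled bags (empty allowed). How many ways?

Stars and bars: C(n+k-1, k-1) = C(19,2).

Final answer: C(19,2) = 171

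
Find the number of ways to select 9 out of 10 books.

C(10,9) = 10!/(9! x 1!).

Final answer: \binom{10}{9} = 10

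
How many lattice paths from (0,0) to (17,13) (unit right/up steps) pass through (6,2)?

Paths (0,0)->(6,2): C(8,2) = 28.
Paths (6,2)->(17,13): C(22,11) = 705432.
By multiplication principle: 28 x 705432.

Final answer: 19752096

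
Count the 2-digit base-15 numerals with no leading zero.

In base 15, the leading digit has 14 choices (1..14); each of the remaining 1 digits has 15 choices.
Total: 14 x 15^1.

Final answer: 210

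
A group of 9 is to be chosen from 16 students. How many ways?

C(16,9) = 16!/(9! x 7!).

Final answer: \binom{16}{9} = 11440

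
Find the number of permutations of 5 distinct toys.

The number of ways to arrange 5 distinct objects is 5!.

Final answer: 5! = 120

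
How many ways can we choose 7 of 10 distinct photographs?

C(10,7) = 10!/(7! x 3!).

Final answer: \binom{10}{7} = 120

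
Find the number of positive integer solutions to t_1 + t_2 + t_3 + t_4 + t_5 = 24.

Substitute t'_i = t_i - 1 (so t'_i >= 0). Then sum t'_i = 24 - 5 = 19.
Stars and bars: C(19+5-1, 5-1) = C(23,4).

Final answer: C(23,4) = 8855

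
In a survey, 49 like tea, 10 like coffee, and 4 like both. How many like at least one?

|A union B| = |A| + |B| - |A intersect B| = 49 + 10 - 4.

Final answer: 55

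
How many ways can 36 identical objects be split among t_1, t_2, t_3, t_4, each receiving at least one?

Substitute t'_i = t_i - 1 (so t'_i >= 0). Then sum t'_i = 36 - 4 = 32.
Stars and bars: C(32+4-1, 4-1) = C(35,3).

Final answer: C(35,3) = 6545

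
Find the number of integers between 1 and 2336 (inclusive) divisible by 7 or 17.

Multiples of 7: 333. Multiples of 17: 137. Of both (lcm=119): 19.
By inclusion-exclusion: 333 + 137 - 19.

Final answer: 451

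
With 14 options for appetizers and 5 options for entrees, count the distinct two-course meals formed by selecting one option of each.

By the multiplication principle: 14 x 5.

Final answer: 70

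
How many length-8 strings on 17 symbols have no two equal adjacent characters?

Let g(n) count such strings. g(1) = 17, and each valid string of length n-1 extends in 16 ways (any symbol but the last), so g(n) = 16 g(n-1).
Total: g(8) = 17 x 16^7.

Final answer: 17 x 16^{7} = 4563402752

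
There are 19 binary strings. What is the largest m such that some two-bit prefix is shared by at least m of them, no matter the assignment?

There are 4 possible values for two-bit prefix. With 19 binary strings and 4 categories, by pigeonhole: ceiling(19/4).

Final answer: 5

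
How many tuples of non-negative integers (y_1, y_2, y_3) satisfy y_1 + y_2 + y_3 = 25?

Stars and bars with 25 stars and 2 bars:
C(25+3-1, 3-1) = C(27,2).

Final answer: C(27,2) = 351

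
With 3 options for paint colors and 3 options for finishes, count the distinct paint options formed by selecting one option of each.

By the multiplication principle: 3 x 3.

Final answer: 9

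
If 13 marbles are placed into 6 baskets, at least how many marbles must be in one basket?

By the pigeonhole principle: ceiling(13/6).

Final answer: 3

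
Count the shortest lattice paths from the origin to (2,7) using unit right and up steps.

Each path has 2 right steps and 7 up steps in some order (9 steps total).
Choose which 7 of the 9 steps are up: C(9,7).

Final answer: C(9,7) = 36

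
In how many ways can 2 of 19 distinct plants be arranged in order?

P(19,2) = 19!/(19-2)! = 19!/17!.

Final answer: P(19,2) = 342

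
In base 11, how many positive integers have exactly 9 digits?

Leading digit: 10 options (nonzero). Other 8 digit(s): 11 options each.
Total: 10 x 11^8.

Final answer: 2143588810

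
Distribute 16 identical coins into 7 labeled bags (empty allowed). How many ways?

Stars and bars: C(n+k-1, k-1) = C(22,6).

Final answer: C(22,6) = 74613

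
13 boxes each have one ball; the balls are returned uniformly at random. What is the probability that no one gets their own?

Derangements satisfy D(n) = (n-1)(D(n-1) + D(n-2)), starting from D(0)=1, D(1)=0.
Building up: D(2)=1, D(3)=2, D(4)=9, D(5)=44, D(6)=265, D(7)=1854, D(8)=14833, D(9)=133496, D(10)=1334961, D(11)=14684570, D(12)=176214841, D(13)=2290792932.
Total arrangements: 13! = 6227020800.
Probability = D(13)/13! = 63633137/172972800.

Final answer: D(13)/13! = 2290792932/6227020800 = 0.367879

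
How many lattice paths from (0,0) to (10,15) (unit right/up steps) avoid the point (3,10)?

Total paths to (10,15): C(25,15) = 3268760.
Paths through (3,10): C(13,10) x C(12,5) = 226512.
Avoiding (3,10): 3268760 - 226512.

Final answer: 3042248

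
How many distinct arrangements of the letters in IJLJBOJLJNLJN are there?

Letters (B:1, I:1, J:5, L:3, N:2, O:1). Total letters: 13.
Permutations = 13!/(5! x 3! x 2!).

Final answer: 4324320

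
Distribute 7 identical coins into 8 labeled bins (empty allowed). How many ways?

Stars and bars: C(n+k-1, k-1) = C(14,7).

Final answer: C(14,7) = 3432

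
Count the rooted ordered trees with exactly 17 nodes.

This is counted by the nth Catalan number C_n. Here n = 17 - 1 = 16.
C_n = (2n)!/(n!(n+1)!), so C_{16} = 32!/(16! x 17!) = C(32,16)/17 = 601080390/17.

Final answer: C_{16} = 35357670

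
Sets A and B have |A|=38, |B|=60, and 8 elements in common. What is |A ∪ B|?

|A union B| = |A| + |B| - |A intersect B| = 38 + 60 - 8.

Final answer: 90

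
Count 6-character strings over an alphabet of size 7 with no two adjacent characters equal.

Let g(n) count such strings. g(1) = 7, and each valid string of length n-1 extends in 6 ways (any symbol but the last), so g(n) = 6 g(n-1).
Total: g(6) = 7 x 6^5.

Final answer: 7 x 6^{5} = 54432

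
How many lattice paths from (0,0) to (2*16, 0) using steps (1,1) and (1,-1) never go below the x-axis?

Total monotonic paths to (16,16): C(32,16) = 601080390.
Reflecting each bad path at its first crossing gives a bijection with paths to (15,17): C(32,17) = 565722720.
Valid Dyck paths: 601080390 - 565722720.
(These counts are the Catalan numbers.)

Final answer: C_{16} = 35357670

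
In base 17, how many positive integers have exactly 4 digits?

In base 17, the leading digit has 16 choices (1..16); each of the remaining 3 digits has 17 choices.
Total: 16 x 17^3.

Final answer: 78608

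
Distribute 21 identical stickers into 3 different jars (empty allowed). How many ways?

Stars and bars: C(n+k-1, k-1) = C(23,2).

Final answer: C(23,2) = 253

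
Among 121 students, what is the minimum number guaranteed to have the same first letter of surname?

There are 26 possible values for first letter of surname. With 121 students and 26 categories, by pigeonhole: ceiling(121/26).

Final answer: 5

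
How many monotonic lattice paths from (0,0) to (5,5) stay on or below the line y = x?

Total monotonic paths to (5,5): C(10,5) = 252.
A path is bad iff it touches y = x + 1; reflecting its initial segment maps bad paths bijectively onto all paths to (4,6), of which there are C(10,6) = 210.
Valid Dyck paths: 252 - 210.
(Check: C(10,5) - C(10,6) = C(10,5)/6, the Catalan number C_{5}.)

Final answer: C_{5} = 42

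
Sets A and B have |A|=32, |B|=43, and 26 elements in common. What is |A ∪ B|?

|A union B| = |A| + |B| - |A intersect B| = 32 + 43 - 26.

Final answer: 49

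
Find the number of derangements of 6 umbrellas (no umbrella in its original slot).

D(n) = (n-1)(D(n-1) + D(n-2)), D(0)=1, D(1)=0.
D(2) = 1 x (0 + 1) = 1
D(3) = 2 x (1 + 0) = 2
D(4) = 3 x (2 + 1) = 9
D(5) = 4 x (9 + 2) = 44
D(6) = 5 x (D(5) + D(4)) = 5 x (44 + 9)

Final answer: D(6) = 265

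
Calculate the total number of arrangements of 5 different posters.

The number of ways to arrange 5 distinct objects is 5!.

Final answer: 5! = 120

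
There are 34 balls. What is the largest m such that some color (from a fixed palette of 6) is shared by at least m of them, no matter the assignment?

There are 6 possible values for color (from a fixed palette of 6). With 34 balls and 6 categories, by pigeonhole: ceiling(34/6).

Final answer: 6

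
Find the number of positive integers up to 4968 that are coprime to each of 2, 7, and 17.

|div by 2|=2484, |div by 7|=709, |div by 17|=292.
|div by 2&7|=354, |div by 2&17|=146, |div by 7&17|=41, |div by all|=20.
By inclusion-exclusion, divisible by at least one: 2484+709+292-354-146-41+20 = 2964.
Not divisible by any: 4968 - 2964.

Final answer: 2004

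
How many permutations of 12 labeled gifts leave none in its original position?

D(n) = (n-1)(D(n-1) + D(n-2)), D(0)=1, D(1)=0.
D(2) = 1 x (0 + 1) = 1
D(3) = 2 x (1 + 0) = 2
D(4) = 3 x (2 + 1) = 9
D(5) = 4 x (9 + 2) = 44
D(6) = 5 x (44 + 9) = 265
D(7) = 6 x (265 + 44) = 1854
D(8) = 7 x (1854 + 265) = 14833
D(9) = 8 x (14833 + 1854) = 133496
D(10) = 9 x (133496 + 14833) = 1334961
D(11) = 10 x (1334961 + 133496) = 14684570
D(12) = 11 x (D(11) + D(10)) = 11 x (14684570 + 1334961)

Final answer: D(12) = 176214841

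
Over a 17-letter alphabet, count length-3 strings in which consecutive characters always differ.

First character: 17 choices. Each subsequent: 16 choices (must differ from the previous one).
Total: 17 x 16^2.

Final answer: 17 x 16^{2} = 4352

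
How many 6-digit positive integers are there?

The leading digit cannot be 0 (9 options); the other 5 digits can be anything (10 options each).
Total: 9 x 10^5.

Final answer: 900000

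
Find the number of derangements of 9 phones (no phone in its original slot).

D(n) = (n-1)(D(n-1) + D(n-2)), D(0)=1, D(1)=0.
D(2) = 1 x (0 + 1) = 1
D(3) = 2 x (1 + 0) = 2
D(4) = 3 x (2 + 1) = 9
D(5) = 4 x (9 + 2) = 44
D(6) = 5 x (44 + 9) = 265
D(7) = 6 x (265 + 44) = 1854
D(8) = 7 x (1854 + 265) = 14833
D(9) = 8 x (D(8) + D(7)) = 8 x (14833 + 1854)

Final answer: D(9) = 133496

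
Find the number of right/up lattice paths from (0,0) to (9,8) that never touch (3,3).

Total paths to (9,8): C(17,8) = 24310.
Paths through (3,3): C(6,3) x C(11,5) = 9240.
Avoiding (3,3): 24310 - 9240.

Final answer: 15070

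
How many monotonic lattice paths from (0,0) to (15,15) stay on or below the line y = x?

Total monotonic paths to (15,15): C(30,15) = 155117520.
Reflecting each bad path at its first crossing gives a bijection with paths to (14,16): C(30,16) = 145422675.
Valid Dyck paths: 155117520 - 145422675.
(Equivalently, C_{15} = C(30,15)/16 = 155117520/16.)

Final answer: C_{15} = 9694845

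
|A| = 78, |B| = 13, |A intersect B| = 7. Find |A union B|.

|A union B| = |A| + |B| - |A intersect B| = 78 + 13 - 7.

Final answer: 84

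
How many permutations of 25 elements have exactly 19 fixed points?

Choose which 19 elements are fixed: C(25,19) = 177100.
Derange the remaining 6 using D(j) = (j-1)(D(j-1) + D(j-2)), D(0)=1, D(1)=0: D(2)=1, D(3)=2, D(4)=9, D(5)=44, D(6)=265.
Total: 177100 x 265.

Final answer: C(25,19) D(6) = 46931500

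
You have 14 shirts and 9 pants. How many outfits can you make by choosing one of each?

By the multiplication principle: 14 x 9.

Final answer: 126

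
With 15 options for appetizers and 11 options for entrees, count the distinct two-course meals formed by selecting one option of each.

By the multiplication principle: 15 x 11.

Final answer: 165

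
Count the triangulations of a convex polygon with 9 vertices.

This is a standard Catalan-number count: the answer is C_n. Here n = 9 - 2 = 7.
C_n = C(2n,n) - C(2n,n+1), so C_{7} = C(14,7) - C(14,8) = 3432 - 3003.

Final answer: C_{7} = 429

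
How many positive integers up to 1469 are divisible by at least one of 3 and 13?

Multiples of 3: 489. Multiples of 13: 113. Of both (lcm=39): 37.
By inclusion-exclusion: 489 + 113 - 37.

Final answer: 565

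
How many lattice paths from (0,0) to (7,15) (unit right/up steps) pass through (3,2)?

Paths (0,0)->(3,2): C(5,2) = 10.
Paths (3,2)->(7,15): C(17,13) = 2380.
By multiplication principle: 10 x 2380.

Final answer: 23800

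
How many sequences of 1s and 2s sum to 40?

Condition on the final move: it is a 1-step (f(n-1) ways to get there) or a 2-step (f(n-2) ways), so f(n) = f(n-1) + f(n-2), with f(1)=1, f(2)=2.
Building up term by term: f(1)=1, f(2)=2, f(3)=3, f(4)=5, f(5)=8, f(6)=13, f(7)=21, f(8)=34, f(9)=55, f(10)=89, f(11)=144, f(12)=233, f(13)=377, f(14)=610, f(15)=987, f(16)=1597, f(17)=2584, f(18)=4181, f(19)=6765, f(20)=10946, f(21)=17711, f(22)=28657, f(23)=46368, f(24)=75025, f(25)=121393, f(26)=196418, f(27)=317811, f(28)=514229, f(29)=832040, f(30)=1346269, f(31)=2178309, f(32)=3524578, f(33)=5702887, f(34)=9227465, f(35)=14930352, f(36)=24157817, f(37)=39088169, f(38)=63245986, f(39)=102334155, f(40)=165580141.

Final answer: 165580141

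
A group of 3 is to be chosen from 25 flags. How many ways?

C(25,3) = 25!/(3! x (25-3)!).

Final answer: C(25,3) = 2300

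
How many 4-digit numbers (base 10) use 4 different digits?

First digit: 9 (not 0). Second: 9 (not first). Third: 8, etc.
Total: 9 x 9 x 8 x 7.

Final answer: 4536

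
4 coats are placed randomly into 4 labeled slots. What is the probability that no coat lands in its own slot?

Use the recurrence D(n) = (n-1)(D(n-1) + D(n-2)) with D(0)=1, D(1)=0.
Building up: D(2)=1, D(3)=2, D(4)=9.
Total arrangements: 4! = 24.
Probability = D(4)/4! = 3/8.

Final answer: D(4)/4! = 9/24 = 0.375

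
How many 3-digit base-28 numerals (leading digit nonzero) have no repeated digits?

First digit: 27 (nonzero). Second: 27 (not first). Third: 26, etc.
Total: 27 x 27 x 26.

Final answer: 18954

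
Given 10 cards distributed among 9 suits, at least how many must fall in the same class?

By pigeonhole with 10 objects and 9 categories: ceiling(10/9).

Final answer: 2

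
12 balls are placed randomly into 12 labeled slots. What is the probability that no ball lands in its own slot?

D(n) = (n-1)(D(n-1) + D(n-2)), D(0)=1, D(1)=0.
Building up: D(2)=1, D(3)=2, D(4)=9, D(5)=44, D(6)=265, D(7)=1854, D(8)=14833, D(9)=133496, D(10)=1334961, D(11)=14684570, D(12)=176214841.
Total arrangements: 12! = 479001600.
Probability = D(12)/12! = 16019531/43545600.

Final answer: D(12)/12! = 176214841/479001600 = 0.367879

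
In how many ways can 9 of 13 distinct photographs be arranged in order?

P(13,9) = 13!/(13-9)! = 13!/4!.

Final answer: P(13,9) = 259459200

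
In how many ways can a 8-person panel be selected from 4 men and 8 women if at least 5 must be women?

Sum over valid woman counts:
C(8,5)C(4,3) = 224
C(8,6)C(4,2) = 168
C(8,7)C(4,1) = 32
C(8,8)C(4,0) = 1
Total: 224 + 168 + 32 + 1.

Final answer: 425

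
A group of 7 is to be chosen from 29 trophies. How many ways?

C(29,7) = 29!/(7! x 22!).

Final answer: \binom{29}{7} = 1560780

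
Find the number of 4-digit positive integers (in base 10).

These are the integers in [10^3, 10^4), so the count is 10^4 - 10^3 = 9 x 10^3.

Final answer: 9000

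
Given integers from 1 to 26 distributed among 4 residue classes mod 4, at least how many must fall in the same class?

By pigeonhole with 26 objects and 4 categories: ceiling(26/4).

Final answer: 7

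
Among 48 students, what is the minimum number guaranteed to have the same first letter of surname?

There are 26 possible values for first letter of surname. With 48 students and 26 categories, by pigeonhole: ceiling(48/26).

Final answer: 2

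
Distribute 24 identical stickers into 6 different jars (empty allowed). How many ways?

Stars and bars: C(n+k-1, k-1) = C(29,5).

Final answer: C(29,5) = 118755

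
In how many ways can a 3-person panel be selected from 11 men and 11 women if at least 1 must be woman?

Sum over valid woman counts:
C(11,1)C(11,2) = 605
C(11,2)C(11,1) = 605
C(11,3)C(11,0) = 165
Total: 605 + 605 + 165.

Final answer: 1375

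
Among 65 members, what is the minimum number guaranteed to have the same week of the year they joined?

There are 52 possible values for week of the year they joined. With 65 members and 52 categories, by pigeonhole: ceiling(65/52).

Final answer: 2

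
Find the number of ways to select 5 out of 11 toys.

C(11,5) = 11!/(5! x 6!).

Final answer: \binom{11}{5} = 462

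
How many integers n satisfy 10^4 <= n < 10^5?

First digit: 9 choices (1-9). Each of the remaining 4 digits: 10 choices.
Total: 9 x 10^4.

Final answer: 90000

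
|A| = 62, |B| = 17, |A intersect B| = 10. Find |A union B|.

|A union B| = |A| + |B| - |A intersect B| = 62 + 17 - 10.

Final answer: 69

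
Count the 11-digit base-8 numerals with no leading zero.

These are the integers in [8^10, 8^11), so the count is 8^11 - 8^10 = 7 x 8^10.

Final answer: 7516192768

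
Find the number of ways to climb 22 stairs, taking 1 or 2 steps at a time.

Let f(n) be the number of climbs. Removing the last move (1 or 2 steps) gives f(n) = f(n-1) + f(n-2); base cases f(1)=1, f(2)=2.
Building up term by term: f(1)=1, f(2)=2, f(3)=3, f(4)=5, f(5)=8, f(6)=13, f(7)=21, f(8)=34, f(9)=55, f(10)=89, f(11)=144, f(12)=233, f(13)=377, f(14)=610, f(15)=987, f(16)=1597, f(17)=2584, f(18)=4181, f(19)=6765, f(20)=10946, f(21)=17711, f(22)=28657.

Final answer: 28657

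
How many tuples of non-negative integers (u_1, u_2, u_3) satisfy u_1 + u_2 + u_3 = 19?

Stars and bars with 19 stars and 2 bars:
C(19+3-1, 3-1) = C(21,2).

Final answer: C(21,2) = 210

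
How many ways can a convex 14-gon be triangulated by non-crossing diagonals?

This is a standard Catalan-number count: the answer is C_n. Here n = 14 - 2 = 12.
Using C_0 = 1 and C_(k+1) = C_k x 2(2k+1)/(k+2), build up term by term: C_1=1, C_2=2, C_3=5, C_4=14, C_5=42, C_6=132, C_7=429, C_8=1430, C_9=4862, C_10=16796, C_11=58786, C_12=208012.

Final answer: C_{12} = 208012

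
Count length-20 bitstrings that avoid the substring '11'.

Let a(n) count valid strings. If the last bit is 0 the prefix is any valid string of length n-1; if it is 1 the string must end in 01 with a valid prefix of length n-2. So a(n) = a(n-1) + a(n-2), a(1)=2, a(2)=3.
Iterating the recurrence: a(1)=2, a(2)=3, a(3)=5, a(4)=8, a(5)=13, a(6)=21, a(7)=34, a(8)=55, a(9)=89, a(10)=144, a(11)=233, a(12)=377, a(13)=610, a(14)=987, a(15)=1597, a(16)=2584, a(17)=4181, a(18)=6765, a(19)=10946, a(20)=17711.

Final answer: 17711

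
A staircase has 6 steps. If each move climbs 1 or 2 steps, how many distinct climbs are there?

Let f(n) count the ways. The last step is size 1 or 2, so f(n) = f(n-1) + f(n-2) with f(1)=1, f(2)=2.
Building up term by term: f(1)=1, f(2)=2, f(3)=3, f(4)=5, f(5)=8, f(6)=13.

Final answer: 13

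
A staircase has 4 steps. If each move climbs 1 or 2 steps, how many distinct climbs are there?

Condition on the final move: it is a 1-step (f(n-1) ways to get there) or a 2-step (f(n-2) ways), so f(n) = f(n-1) + f(n-2), with f(1)=1, f(2)=2.
Computing successive values: f(1)=1, f(2)=2, f(3)=3, f(4)=5.

Final answer: 5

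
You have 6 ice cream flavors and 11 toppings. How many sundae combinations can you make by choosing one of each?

By the multiplication principle: 6 x 11.

Final answer: 66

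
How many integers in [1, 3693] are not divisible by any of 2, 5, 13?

|div by 2|=1846, |div by 5|=738, |div by 13|=284.
|div by 2&5|=369, |div by 2&13|=142, |div by 5&13|=56, |div by all|=28.
By inclusion-exclusion, divisible by at least one: 1846+738+284-369-142-56+28 = 2329.
Not divisible by any: 3693 - 2329.

Final answer: 1364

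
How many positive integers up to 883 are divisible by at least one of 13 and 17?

Multiples of 13: 67. Multiples of 17: 51. Of both (lcm=221): 3.
By inclusion-exclusion: 67 + 51 - 3.

Final answer: 115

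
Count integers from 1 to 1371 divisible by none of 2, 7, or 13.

|div by 2|=685, |div by 7|=195, |div by 13|=105.
|div by 2&7|=97, |div by 2&13|=52, |div by 7&13|=15, |div by all|=7.
By inclusion-exclusion, divisible by at least one: 685+195+105-97-52-15+7 = 828.
Not divisible by any: 1371 - 828.

Final answer: 543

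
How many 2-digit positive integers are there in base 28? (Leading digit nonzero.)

In base 28, the leading digit has 27 choices (1..27); each of the remaining 1 digits has 28 choices.
Total: 27 x 28^1.

Final answer: 756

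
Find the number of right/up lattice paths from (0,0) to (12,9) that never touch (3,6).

Total paths to (12,9): C(21,9) = 293930.
Paths through (3,6): C(9,6) x C(12,3) = 18480.
Avoiding (3,6): 293930 - 18480.

Final answer: 275450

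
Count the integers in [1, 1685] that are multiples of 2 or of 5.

Multiples of 2: 842. Multiples of 5: 337. Of both (lcm=10): 168.
By inclusion-exclusion: 842 + 337 - 168.

Final answer: 1011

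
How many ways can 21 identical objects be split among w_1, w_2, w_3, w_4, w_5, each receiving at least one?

Substitute w'_i = w_i - 1 (so w'_i >= 0). Then sum w'_i = 21 - 5 = 16.
Stars and bars: C(16+5-1, 5-1) = C(20,4).

Final answer: C(20,4) = 4845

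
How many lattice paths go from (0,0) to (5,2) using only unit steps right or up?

Each path has 5 right steps and 2 up steps in some order (7 steps total).
Choose which 2 of the 7 steps are up: C(7,2).

Final answer: C(7,2) = 21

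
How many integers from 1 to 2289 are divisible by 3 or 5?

Multiples of 3: 763. Multiples of 5: 457. Of both (lcm=15): 152.
By inclusion-exclusion: 763 + 457 - 152.

Final answer: 1068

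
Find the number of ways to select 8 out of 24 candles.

C(24,8) = 24!/(8! x (24-8)!).

Final answer: C(24,8) = 735471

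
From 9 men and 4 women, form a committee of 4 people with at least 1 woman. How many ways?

Sum over valid woman counts:
C(4,1)C(9,3) = 336
C(4,2)C(9,2) = 216
C(4,3)C(9,1) = 36
C(4,4)C(9,0) = 1
Total: 336 + 216 + 36 + 1.

Final answer: 589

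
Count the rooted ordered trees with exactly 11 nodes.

The structures are counted by the Catalan number C_n. Here n = 11 - 1 = 10.
C_n = C(2n,n)/(n+1), so C_{10} = C(20,10)/11 = 184756/11.

Final answer: C_{10} = 16796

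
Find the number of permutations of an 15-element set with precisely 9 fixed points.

Choose which 9 elements are fixed: C(15,9) = 5005.
Derange the remaining 6 using D(j) = (j-1)(D(j-1) + D(j-2)), D(0)=1, D(1)=0: D(2)=1, D(3)=2, D(4)=9, D(5)=44, D(6)=265.
Total: 5005 x 265.

Final answer: C(15,9) D(6) = 1326325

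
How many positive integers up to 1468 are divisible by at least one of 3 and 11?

Multiples of 3: 489. Multiples of 11: 133. Of both (lcm=33): 44.
By inclusion-exclusion: 489 + 133 - 44.

Final answer: 578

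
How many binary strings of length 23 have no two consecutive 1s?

Let a(n) count valid strings. If the last bit is 0 the prefix is any valid string of length n-1; if it is 1 the string must end in 01 with a valid prefix of length n-2. So a(n) = a(n-1) + a(n-2), a(1)=2, a(2)=3.
Iterating the recurrence: a(1)=2, a(2)=3, a(3)=5, a(4)=8, a(5)=13, a(6)=21, a(7)=34, a(8)=55, a(9)=89, a(10)=144, a(11)=233, a(12)=377, a(13)=610, a(14)=987, a(15)=1597, a(16)=2584, a(17)=4181, a(18)=6765, a(19)=10946, a(20)=17711, a(21)=28657, a(22)=46368, a(23)=75025.

Final answer: 75025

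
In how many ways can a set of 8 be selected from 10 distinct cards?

C(10,8) = 10!/(8! x 2!).

Final answer: \binom{10}{8} = 45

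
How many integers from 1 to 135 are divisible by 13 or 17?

Multiples of 13: 10. Multiples of 17: 7. Of both (lcm=221): 0.
By inclusion-exclusion: 10 + 7 - 0.

Final answer: 17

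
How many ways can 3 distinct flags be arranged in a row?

The number of ways to arrange 3 distinct objects is 3!.

Final answer: 3! = 6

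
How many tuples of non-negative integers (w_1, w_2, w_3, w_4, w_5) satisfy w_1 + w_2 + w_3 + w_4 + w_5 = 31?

Stars and bars with 31 stars and 4 bars:
C(31+5-1, 5-1) = C(35,4).

Final answer: C(35,4) = 52360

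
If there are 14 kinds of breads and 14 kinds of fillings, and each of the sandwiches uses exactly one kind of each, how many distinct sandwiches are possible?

By the multiplication principle: 14 x 14.

Final answer: 196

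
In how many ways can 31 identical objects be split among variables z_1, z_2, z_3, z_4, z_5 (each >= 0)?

Stars and bars with 31 stars and 4 bars:
C(31+5-1, 5-1) = C(35,4).

Final answer: C(35,4) = 52360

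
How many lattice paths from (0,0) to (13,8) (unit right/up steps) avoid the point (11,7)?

Total paths to (13,8): C(21,8) = 203490.
Paths through (11,7): C(18,7) x C(3,1) = 95472.
Avoiding (11,7): 203490 - 95472.

Final answer: 108018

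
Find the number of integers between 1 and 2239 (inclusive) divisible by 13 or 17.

Multiples of 13: 172. Multiples of 17: 131. Of both (lcm=221): 10.
By inclusion-exclusion: 172 + 131 - 10.

Final answer: 293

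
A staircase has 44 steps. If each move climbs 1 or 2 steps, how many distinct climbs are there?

Condition on the final move: it is a 1-step (f(n-1) ways to get there) or a 2-step (f(n-2) ways), so f(n) = f(n-1) + f(n-2), with f(1)=1, f(2)=2.
Iterating the recurrence: f(1)=1, f(2)=2, f(3)=3, f(4)=5, f(5)=8, f(6)=13, f(7)=21, f(8)=34, f(9)=55, f(10)=89, f(11)=144, f(12)=233, f(13)=377, f(14)=610, f(15)=987, f(16)=1597, f(17)=2584, f(18)=4181, f(19)=6765, f(20)=10946, f(21)=17711, f(22)=28657, f(23)=46368, f(24)=75025, f(25)=121393, f(26)=196418, f(27)=317811, f(28)=514229, f(29)=832040, f(30)=1346269, f(31)=2178309, f(32)=3524578, f(33)=5702887, f(34)=9227465, f(35)=14930352, f(36)=24157817, f(37)=39088169, f(38)=63245986, f(39)=102334155, f(40)=165580141, f(41)=267914296, f(42)=433494437, f(43)=701408733, f(44)=1134903170.

Final answer: 1134903170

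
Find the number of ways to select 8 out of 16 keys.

C(16,8) = 16!/(8! x (16-8)!).

Final answer: C(16,8) = 12870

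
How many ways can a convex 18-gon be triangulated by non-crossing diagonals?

This is a standard Catalan-number count: the answer is C_n. Here n = 18 - 2 = 16.
Using C_0 = 1 and C_(k+1) = C_k x 2(2k+1)/(k+2), build up term by term: C_1=1, C_2=2, C_3=5, C_4=14, C_5=42, C_6=132, C_7=429, C_8=1430, C_9=4862, C_10=16796, C_11=58786, C_12=208012, C_13=742900, C_14=2674440, C_15=9694845, C_16=35357670.

Final answer: C_{16} = 35357670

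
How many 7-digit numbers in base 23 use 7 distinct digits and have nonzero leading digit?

First digit: 22 (nonzero). Second: 22 (not first). Third: 21, etc.
Total: 22 x 22 x 21 x 20 x 19 x 18 x 17.

Final answer: 1181869920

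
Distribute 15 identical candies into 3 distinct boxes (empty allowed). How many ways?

Stars and bars: C(n+k-1, k-1) = C(17,2).

Final answer: C(17,2) = 136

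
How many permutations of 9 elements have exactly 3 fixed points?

Choose which 3 elements are fixed: C(9,3) = 84.
Derange the remaining 6 using D(j) = (j-1)(D(j-1) + D(j-2)), D(0)=1, D(1)=0: D(2)=1, D(3)=2, D(4)=9, D(5)=44, D(6)=265.
Total: 84 x 265.

Final answer: C(9,3) D(6) = 22260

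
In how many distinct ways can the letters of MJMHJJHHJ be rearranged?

Letters (H:3, J:4, M:2). Total letters: 9.
Permutations = 9!/(4! x 3! x 2!).

Final answer: 1260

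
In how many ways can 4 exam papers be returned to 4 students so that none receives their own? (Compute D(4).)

Derangements satisfy D(n) = (n-1)(D(n-1) + D(n-2)), starting from D(0)=1, D(1)=0.
D(2) = 1 x (0 + 1) = 1
D(3) = 2 x (1 + 0) = 2
D(4) = 3 x (D(3) + D(2)) = 3 x (2 + 1)

Final answer: D(4) = 9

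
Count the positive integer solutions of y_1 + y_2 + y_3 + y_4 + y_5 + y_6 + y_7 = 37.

Substitute y'_i = y_i - 1 (so y'_i >= 0). Then sum y'_i = 37 - 7 = 30.
Stars and bars: C(30+7-1, 7-1) = C(36,6).

Final answer: C(36,6) = 1947792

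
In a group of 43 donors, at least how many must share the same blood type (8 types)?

There are 8 possible values for blood type (8 types). With 43 donors and 8 categories, by pigeonhole: ceiling(43/8).

Final answer: 6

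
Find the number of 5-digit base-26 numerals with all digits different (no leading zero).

First digit: 25 (nonzero). Second: 25 (not first). Third: 24, etc.
Total: 25 x 25 x 24 x 23 x 22.

Final answer: 7590000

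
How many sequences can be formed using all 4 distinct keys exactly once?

The number of ways to arrange 4 distinct objects is 4!.

Final answer: 4! = 24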